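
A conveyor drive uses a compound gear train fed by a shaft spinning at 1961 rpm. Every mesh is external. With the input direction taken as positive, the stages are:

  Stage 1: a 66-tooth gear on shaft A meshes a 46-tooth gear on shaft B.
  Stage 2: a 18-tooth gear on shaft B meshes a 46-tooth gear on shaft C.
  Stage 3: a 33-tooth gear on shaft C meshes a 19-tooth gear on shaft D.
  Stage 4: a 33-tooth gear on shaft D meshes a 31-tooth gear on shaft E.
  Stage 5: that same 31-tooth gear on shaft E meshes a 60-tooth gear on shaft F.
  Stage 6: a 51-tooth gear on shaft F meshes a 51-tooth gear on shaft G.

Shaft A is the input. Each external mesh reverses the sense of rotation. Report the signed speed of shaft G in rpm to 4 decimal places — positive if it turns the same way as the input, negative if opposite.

Stage 1 [66T→46T]: ω = 1961.0000×66/46 = 2813.6087 rpm, dir flips to −; running = −2813.6087
Stage 2 [18T→46T]: ω = 2813.6087×18/46 = 1100.9773 rpm, dir flips to +; running = +1100.9773
Stage 3 [33T→19T]: ω = 1100.9773×33/19 = 1912.2238 rpm, dir flips to −; running = −1912.2238
Stage 4 [33T→31T]: ω = 1912.2238×33/31 = 2035.5930 rpm, dir flips to +; running = +2035.5930
Stage 5 [31T→60T]: ω = 2035.5930×31/60 = 1051.7231 rpm, dir flips to −; running = −1051.7231
Stage 6 [51T→51T]: ω = 1051.7231×51/51 = 1051.7231 rpm, dir flips to +; running = +1051.7231

+1051.7231 rpm (same as input, |ω| = 1051.7231 rpm)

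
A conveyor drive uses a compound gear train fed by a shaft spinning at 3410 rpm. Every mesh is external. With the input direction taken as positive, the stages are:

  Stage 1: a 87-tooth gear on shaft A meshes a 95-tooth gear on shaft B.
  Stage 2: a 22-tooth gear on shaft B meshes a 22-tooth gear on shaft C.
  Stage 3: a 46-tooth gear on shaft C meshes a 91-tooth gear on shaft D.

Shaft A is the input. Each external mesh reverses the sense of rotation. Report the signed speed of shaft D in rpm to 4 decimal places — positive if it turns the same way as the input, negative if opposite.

-1578.5795 rpm (opposite to input, |ω| = 1578.5795 rpm)

Stage 1 [87T→95T]: ω = 3410.0000×87/95 = 3122.8421 rpm, dir flips to −; running = −3122.8421
Stage 2 [22T→22T]: ω = 3122.8421×22/22 = 3122.8421 rpm, dir flips to +; running = +3122.8421
Stage 3 [46T→91T]: ω = 3122.8421×46/91 = 1578.5795 rpm, dir flips to −; running = −1578.5795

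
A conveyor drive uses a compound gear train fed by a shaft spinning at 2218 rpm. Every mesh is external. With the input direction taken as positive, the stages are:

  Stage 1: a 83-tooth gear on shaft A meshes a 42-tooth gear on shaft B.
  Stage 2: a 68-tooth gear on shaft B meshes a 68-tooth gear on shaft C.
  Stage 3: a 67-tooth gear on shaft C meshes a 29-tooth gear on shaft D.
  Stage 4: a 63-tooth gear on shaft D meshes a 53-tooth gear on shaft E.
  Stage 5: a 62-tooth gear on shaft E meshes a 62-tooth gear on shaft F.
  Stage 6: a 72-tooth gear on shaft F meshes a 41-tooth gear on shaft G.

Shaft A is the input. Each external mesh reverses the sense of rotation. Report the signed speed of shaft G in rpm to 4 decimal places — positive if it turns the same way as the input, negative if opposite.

Stage 1 [83T→42T]: ω = 2218.0000×83/42 = 4383.1905 rpm, dir flips to −; running = −4383.1905
Stage 2 [68T→68T]: ω = 4383.1905×68/68 = 4383.1905 rpm, dir flips to +; running = +4383.1905
Stage 3 [67T→29T]: ω = 4383.1905×67/29 = 10126.6814 rpm, dir flips to −; running = −10126.6814
Stage 4 [63T→53T]: ω = 10126.6814×63/53 = 12037.3761 rpm, dir flips to +; running = +12037.3761
Stage 5 [62T→62T]: ω = 12037.3761×62/62 = 12037.3761 rpm, dir flips to −; running = −12037.3761
Stage 6 [72T→41T]: ω = 12037.3761×72/41 = 21138.8067 rpm, dir flips to +; running = +21138.8067

+21138.8067 rpm (same as input, |ω| = 21138.8067 rpm)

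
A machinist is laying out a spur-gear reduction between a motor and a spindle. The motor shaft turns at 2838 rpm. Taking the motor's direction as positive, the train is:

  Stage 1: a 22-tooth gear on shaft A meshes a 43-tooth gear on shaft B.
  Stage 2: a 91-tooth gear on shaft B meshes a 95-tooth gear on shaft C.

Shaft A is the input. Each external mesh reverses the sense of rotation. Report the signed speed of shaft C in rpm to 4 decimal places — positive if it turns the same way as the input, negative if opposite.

+1390.8632 rpm (same as input, |ω| = 1390.8632 rpm)

Stage 1 [22T→43T]: ω = 2838.0000×22/43 = 1452.0000 rpm, dir flips to −; running = −1452.0000
Stage 2 [91T→95T]: ω = 1452.0000×91/95 = 1390.8632 rpm, dir flips to +; running = +1390.8632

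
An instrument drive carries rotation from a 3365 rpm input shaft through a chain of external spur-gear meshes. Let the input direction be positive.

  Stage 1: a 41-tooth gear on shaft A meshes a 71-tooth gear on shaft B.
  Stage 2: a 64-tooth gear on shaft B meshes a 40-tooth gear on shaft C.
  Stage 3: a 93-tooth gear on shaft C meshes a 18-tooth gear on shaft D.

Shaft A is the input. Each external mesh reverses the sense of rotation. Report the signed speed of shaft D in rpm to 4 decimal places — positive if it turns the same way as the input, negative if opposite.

Stage 1 [41T→71T]: ω = 3365.0000×41/71 = 1943.1690 rpm, dir flips to −; running = −1943.1690
Stage 2 [64T→40T]: ω = 1943.1690×64/40 = 3109.0704 rpm, dir flips to +; running = +3109.0704
Stage 3 [93T→18T]: ω = 3109.0704×93/18 = 16063.5305 rpm, dir flips to −; running = −16063.5305

-16063.5305 rpm (opposite to input, |ω| = 16063.5305 rpm)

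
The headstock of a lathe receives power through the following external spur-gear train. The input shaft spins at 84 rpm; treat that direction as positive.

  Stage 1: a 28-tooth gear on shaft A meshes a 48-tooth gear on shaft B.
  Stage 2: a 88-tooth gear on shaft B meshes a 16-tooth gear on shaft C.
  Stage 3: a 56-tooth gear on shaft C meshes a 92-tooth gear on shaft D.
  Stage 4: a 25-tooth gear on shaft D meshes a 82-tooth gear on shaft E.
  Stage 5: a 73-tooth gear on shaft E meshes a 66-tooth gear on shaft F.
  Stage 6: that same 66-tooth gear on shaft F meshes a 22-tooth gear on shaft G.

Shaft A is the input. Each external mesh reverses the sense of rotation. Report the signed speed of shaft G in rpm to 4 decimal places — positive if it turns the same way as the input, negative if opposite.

Stage 1 [28T→48T]: ω = 84.0000×28/48 = 49.0000 rpm, dir flips to −; running = −49.0000
Stage 2 [88T→16T]: ω = 49.0000×88/16 = 269.5000 rpm, dir flips to +; running = +269.5000
Stage 3 [56T→92T]: ω = 269.5000×56/92 = 164.0435 rpm, dir flips to −; running = −164.0435
Stage 4 [25T→82T]: ω = 164.0435×25/82 = 50.0133 rpm, dir flips to +; running = +50.0133
Stage 5 [73T→66T]: ω = 50.0133×73/66 = 55.3177 rpm, dir flips to −; running = −55.3177
Stage 6 [66T→22T]: ω = 55.3177×66/22 = 165.9531 rpm, dir flips to +; running = +165.9531

+165.9531 rpm (same as input, |ω| = 165.9531 rpm)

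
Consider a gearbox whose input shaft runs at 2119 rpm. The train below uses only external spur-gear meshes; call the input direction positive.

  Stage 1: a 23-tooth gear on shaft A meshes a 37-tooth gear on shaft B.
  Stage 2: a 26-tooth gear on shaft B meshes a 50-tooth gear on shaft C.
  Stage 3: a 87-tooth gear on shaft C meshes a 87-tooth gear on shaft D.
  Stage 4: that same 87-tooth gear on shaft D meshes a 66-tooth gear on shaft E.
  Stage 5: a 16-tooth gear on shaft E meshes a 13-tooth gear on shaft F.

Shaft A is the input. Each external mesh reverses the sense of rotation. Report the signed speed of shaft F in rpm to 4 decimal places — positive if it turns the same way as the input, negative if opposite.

Stage 1 [23T→37T]: ω = 2119.0000×23/37 = 1317.2162 rpm, dir flips to −; running = −1317.2162
Stage 2 [26T→50T]: ω = 1317.2162×26/50 = 684.9524 rpm, dir flips to +; running = +684.9524
Stage 3 [87T→87T]: ω = 684.9524×87/87 = 684.9524 rpm, dir flips to −; running = −684.9524
Stage 4 [87T→66T]: ω = 684.9524×87/66 = 902.8918 rpm, dir flips to +; running = +902.8918
Stage 5 [16T→13T]: ω = 902.8918×16/13 = 1111.2515 rpm, dir flips to −; running = −1111.2515

-1111.2515 rpm (opposite to input, |ω| = 1111.2515 rpm)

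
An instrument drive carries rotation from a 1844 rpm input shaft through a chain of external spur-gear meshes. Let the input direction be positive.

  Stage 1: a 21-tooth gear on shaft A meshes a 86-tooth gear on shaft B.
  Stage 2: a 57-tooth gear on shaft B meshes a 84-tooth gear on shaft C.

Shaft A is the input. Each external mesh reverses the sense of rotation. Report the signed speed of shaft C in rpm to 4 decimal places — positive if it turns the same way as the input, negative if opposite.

+305.5465 rpm (same as input, |ω| = 305.5465 rpm)

Stage 1 [21T→86T]: ω = 1844.0000×21/86 = 450.2791 rpm, dir flips to −; running = −450.2791
Stage 2 [57T→84T]: ω = 450.2791×57/84 = 305.5465 rpm, dir flips to +; running = +305.5465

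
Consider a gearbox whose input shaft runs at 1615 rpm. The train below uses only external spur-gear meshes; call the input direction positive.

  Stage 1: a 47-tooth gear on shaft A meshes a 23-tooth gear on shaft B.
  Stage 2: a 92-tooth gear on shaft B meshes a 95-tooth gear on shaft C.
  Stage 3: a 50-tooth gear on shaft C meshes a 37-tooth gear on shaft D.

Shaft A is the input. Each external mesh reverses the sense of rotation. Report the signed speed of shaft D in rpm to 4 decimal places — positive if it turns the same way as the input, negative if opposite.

Stage 1 [47T→23T]: ω = 1615.0000×47/23 = 3300.2174 rpm, dir flips to −; running = −3300.2174
Stage 2 [92T→95T]: ω = 3300.2174×92/95 = 3196.0000 rpm, dir flips to +; running = +3196.0000
Stage 3 [50T→37T]: ω = 3196.0000×50/37 = 4318.9189 rpm, dir flips to −; running = −4318.9189

-4318.9189 rpm (opposite to input, |ω| = 4318.9189 rpm)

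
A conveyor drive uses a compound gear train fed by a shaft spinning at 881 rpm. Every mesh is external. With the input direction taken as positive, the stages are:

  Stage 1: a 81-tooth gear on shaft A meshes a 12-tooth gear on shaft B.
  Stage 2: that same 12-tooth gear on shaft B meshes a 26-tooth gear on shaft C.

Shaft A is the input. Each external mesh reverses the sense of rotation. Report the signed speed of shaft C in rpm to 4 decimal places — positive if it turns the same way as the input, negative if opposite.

Stage 1 [81T→12T]: ω = 881.0000×81/12 = 5946.7500 rpm, dir flips to −; running = −5946.7500
Stage 2 [12T→26T]: ω = 5946.7500×12/26 = 2744.6538 rpm, dir flips to +; running = +2744.6538

+2744.6538 rpm (same as input, |ω| = 2744.6538 rpm)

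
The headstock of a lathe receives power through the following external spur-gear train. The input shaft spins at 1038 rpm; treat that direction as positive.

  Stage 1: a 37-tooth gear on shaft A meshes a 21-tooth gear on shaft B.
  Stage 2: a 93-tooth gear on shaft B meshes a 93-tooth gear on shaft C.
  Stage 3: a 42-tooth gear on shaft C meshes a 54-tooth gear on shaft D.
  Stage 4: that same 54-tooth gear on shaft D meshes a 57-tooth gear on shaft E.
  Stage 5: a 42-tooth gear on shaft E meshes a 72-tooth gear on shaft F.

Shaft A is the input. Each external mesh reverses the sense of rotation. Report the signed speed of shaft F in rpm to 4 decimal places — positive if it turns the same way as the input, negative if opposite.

-786.0877 rpm (opposite to input, |ω| = 786.0877 rpm)

Stage 1 [37T→21T]: ω = 1038.0000×37/21 = 1828.8571 rpm, dir flips to −; running = −1828.8571
Stage 2 [93T→93T]: ω = 1828.8571×93/93 = 1828.8571 rpm, dir flips to +; running = +1828.8571
Stage 3 [42T→54T]: ω = 1828.8571×42/54 = 1422.4444 rpm, dir flips to −; running = −1422.4444
Stage 4 [54T→57T]: ω = 1422.4444×54/57 = 1347.5789 rpm, dir flips to +; running = +1347.5789
Stage 5 [42T→72T]: ω = 1347.5789×42/72 = 786.0877 rpm, dir flips to −; running = −786.0877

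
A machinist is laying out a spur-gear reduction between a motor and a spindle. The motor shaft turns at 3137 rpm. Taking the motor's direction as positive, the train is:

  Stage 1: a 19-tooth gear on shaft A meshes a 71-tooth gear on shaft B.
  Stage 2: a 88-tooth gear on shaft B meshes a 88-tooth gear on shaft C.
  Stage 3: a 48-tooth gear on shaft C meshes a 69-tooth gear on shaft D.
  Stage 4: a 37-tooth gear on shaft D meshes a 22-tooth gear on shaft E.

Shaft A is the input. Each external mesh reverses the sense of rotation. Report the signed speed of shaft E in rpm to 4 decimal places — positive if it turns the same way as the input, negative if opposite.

+982.1571 rpm (same as input, |ω| = 982.1571 rpm)

Stage 1 [19T→71T]: ω = 3137.0000×19/71 = 839.4789 rpm, dir flips to −; running = −839.4789
Stage 2 [88T→88T]: ω = 839.4789×88/88 = 839.4789 rpm, dir flips to +; running = +839.4789
Stage 3 [48T→69T]: ω = 839.4789×48/69 = 583.9853 rpm, dir flips to −; running = −583.9853
Stage 4 [37T→22T]: ω = 583.9853×37/22 = 982.1571 rpm, dir flips to +; running = +982.1571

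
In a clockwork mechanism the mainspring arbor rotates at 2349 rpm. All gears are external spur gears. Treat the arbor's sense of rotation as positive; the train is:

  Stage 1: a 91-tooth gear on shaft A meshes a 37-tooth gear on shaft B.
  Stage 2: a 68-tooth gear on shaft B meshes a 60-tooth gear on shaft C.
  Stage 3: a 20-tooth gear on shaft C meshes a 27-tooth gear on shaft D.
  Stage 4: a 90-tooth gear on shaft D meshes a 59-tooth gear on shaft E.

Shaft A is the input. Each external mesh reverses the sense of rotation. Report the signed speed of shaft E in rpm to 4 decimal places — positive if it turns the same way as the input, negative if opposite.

+7398.3875 rpm (same as input, |ω| = 7398.3875 rpm)

Stage 1 [91T→37T]: ω = 2349.0000×91/37 = 5777.2703 rpm, dir flips to −; running = −5777.2703
Stage 2 [68T→60T]: ω = 5777.2703×68/60 = 6547.5730 rpm, dir flips to +; running = +6547.5730
Stage 3 [20T→27T]: ω = 6547.5730×20/27 = 4850.0541 rpm, dir flips to −; running = −4850.0541
Stage 4 [90T→59T]: ω = 4850.0541×90/59 = 7398.3875 rpm, dir flips to +; running = +7398.3875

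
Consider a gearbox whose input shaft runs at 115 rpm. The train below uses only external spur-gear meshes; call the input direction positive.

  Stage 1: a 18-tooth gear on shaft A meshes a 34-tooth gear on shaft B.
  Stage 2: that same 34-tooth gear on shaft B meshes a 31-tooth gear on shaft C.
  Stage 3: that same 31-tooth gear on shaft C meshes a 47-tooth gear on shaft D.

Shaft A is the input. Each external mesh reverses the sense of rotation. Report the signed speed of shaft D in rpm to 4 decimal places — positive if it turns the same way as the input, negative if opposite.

Stage 1 [18T→34T]: ω = 115.0000×18/34 = 60.8824 rpm, dir flips to −; running = −60.8824
Stage 2 [34T→31T]: ω = 60.8824×34/31 = 66.7742 rpm, dir flips to +; running = +66.7742
Stage 3 [31T→47T]: ω = 66.7742×31/47 = 44.0426 rpm, dir flips to −; running = −44.0426

-44.0426 rpm (opposite to input, |ω| = 44.0426 rpm)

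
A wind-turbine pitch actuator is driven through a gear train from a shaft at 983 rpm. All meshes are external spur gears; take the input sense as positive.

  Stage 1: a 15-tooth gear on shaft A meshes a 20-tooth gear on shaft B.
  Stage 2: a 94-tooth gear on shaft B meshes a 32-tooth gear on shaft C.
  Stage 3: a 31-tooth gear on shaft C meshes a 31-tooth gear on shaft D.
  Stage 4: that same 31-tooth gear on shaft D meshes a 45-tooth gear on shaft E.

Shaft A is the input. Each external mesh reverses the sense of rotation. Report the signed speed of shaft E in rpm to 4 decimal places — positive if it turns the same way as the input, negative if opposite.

Stage 1 [15T→20T]: ω = 983.0000×15/20 = 737.2500 rpm, dir flips to −; running = −737.2500
Stage 2 [94T→32T]: ω = 737.2500×94/32 = 2165.6719 rpm, dir flips to +; running = +2165.6719
Stage 3 [31T→31T]: ω = 2165.6719×31/31 = 2165.6719 rpm, dir flips to −; running = −2165.6719
Stage 4 [31T→45T]: ω = 2165.6719×31/45 = 1491.9073 rpm, dir flips to +; running = +1491.9073

+1491.9073 rpm (same as input, |ω| = 1491.9073 rpm)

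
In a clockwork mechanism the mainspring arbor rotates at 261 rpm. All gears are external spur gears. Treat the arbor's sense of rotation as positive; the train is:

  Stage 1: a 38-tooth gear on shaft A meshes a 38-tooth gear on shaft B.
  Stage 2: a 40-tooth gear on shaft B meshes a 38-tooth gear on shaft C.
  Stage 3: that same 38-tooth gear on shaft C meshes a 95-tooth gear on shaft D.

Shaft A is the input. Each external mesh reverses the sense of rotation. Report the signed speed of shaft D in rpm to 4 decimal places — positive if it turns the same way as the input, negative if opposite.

-109.8947 rpm (opposite to input, |ω| = 109.8947 rpm)

Stage 1 [38T→38T]: ω = 261.0000×38/38 = 261.0000 rpm, dir flips to −; running = −261.0000
Stage 2 [40T→38T]: ω = 261.0000×40/38 = 274.7368 rpm, dir flips to +; running = +274.7368
Stage 3 [38T→95T]: ω = 274.7368×38/95 = 109.8947 rpm, dir flips to −; running = −109.8947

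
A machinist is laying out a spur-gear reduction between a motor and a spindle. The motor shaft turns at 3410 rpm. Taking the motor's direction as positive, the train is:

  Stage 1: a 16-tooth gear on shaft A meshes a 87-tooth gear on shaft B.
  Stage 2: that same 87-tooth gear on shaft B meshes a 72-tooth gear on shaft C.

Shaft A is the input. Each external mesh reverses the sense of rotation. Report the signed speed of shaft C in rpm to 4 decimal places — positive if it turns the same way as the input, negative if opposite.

+757.7778 rpm (same as input, |ω| = 757.7778 rpm)

Stage 1 [16T→87T]: ω = 3410.0000×16/87 = 627.1264 rpm, dir flips to −; running = −627.1264
Stage 2 [87T→72T]: ω = 627.1264×87/72 = 757.7778 rpm, dir flips to +; running = +757.7778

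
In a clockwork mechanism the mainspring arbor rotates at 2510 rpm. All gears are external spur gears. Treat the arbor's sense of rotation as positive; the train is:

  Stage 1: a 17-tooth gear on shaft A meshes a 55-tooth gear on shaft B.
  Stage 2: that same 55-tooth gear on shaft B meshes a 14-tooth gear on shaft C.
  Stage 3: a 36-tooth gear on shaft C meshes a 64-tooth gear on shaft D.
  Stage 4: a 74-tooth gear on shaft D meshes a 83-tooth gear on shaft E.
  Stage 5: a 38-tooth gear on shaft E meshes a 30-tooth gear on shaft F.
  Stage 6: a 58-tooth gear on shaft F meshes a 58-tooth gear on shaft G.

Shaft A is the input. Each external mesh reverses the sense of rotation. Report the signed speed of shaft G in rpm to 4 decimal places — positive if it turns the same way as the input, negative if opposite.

Stage 1 [17T→55T]: ω = 2510.0000×17/55 = 775.8182 rpm, dir flips to −; running = −775.8182
Stage 2 [55T→14T]: ω = 775.8182×55/14 = 3047.8571 rpm, dir flips to +; running = +3047.8571
Stage 3 [36T→64T]: ω = 3047.8571×36/64 = 1714.4196 rpm, dir flips to −; running = −1714.4196
Stage 4 [74T→83T]: ω = 1714.4196×74/83 = 1528.5187 rpm, dir flips to +; running = +1528.5187
Stage 5 [38T→30T]: ω = 1528.5187×38/30 = 1936.1237 rpm, dir flips to −; running = −1936.1237
Stage 6 [58T→58T]: ω = 1936.1237×58/58 = 1936.1237 rpm, dir flips to +; running = +1936.1237

+1936.1237 rpm (same as input, |ω| = 1936.1237 rpm)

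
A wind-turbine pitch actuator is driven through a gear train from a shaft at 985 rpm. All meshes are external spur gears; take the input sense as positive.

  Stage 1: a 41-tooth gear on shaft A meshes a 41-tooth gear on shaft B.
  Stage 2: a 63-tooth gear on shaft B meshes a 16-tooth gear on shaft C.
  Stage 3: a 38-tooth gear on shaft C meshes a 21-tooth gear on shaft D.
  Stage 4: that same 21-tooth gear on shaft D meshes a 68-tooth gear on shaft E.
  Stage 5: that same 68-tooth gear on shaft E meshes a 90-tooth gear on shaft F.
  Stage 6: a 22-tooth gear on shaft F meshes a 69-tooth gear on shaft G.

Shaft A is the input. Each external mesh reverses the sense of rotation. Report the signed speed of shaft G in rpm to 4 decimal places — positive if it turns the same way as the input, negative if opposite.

+522.1214 rpm (same as input, |ω| = 522.1214 rpm)

Stage 1 [41T→41T]: ω = 985.0000×41/41 = 985.0000 rpm, dir flips to −; running = −985.0000
Stage 2 [63T→16T]: ω = 985.0000×63/16 = 3878.4375 rpm, dir flips to +; running = +3878.4375
Stage 3 [38T→21T]: ω = 3878.4375×38/21 = 7018.1250 rpm, dir flips to −; running = −7018.1250
Stage 4 [21T→68T]: ω = 7018.1250×21/68 = 2167.3621 rpm, dir flips to +; running = +2167.3621
Stage 5 [68T→90T]: ω = 2167.3621×68/90 = 1637.5625 rpm, dir flips to −; running = −1637.5625
Stage 6 [22T→69T]: ω = 1637.5625×22/69 = 522.1214 rpm, dir flips to +; running = +522.1214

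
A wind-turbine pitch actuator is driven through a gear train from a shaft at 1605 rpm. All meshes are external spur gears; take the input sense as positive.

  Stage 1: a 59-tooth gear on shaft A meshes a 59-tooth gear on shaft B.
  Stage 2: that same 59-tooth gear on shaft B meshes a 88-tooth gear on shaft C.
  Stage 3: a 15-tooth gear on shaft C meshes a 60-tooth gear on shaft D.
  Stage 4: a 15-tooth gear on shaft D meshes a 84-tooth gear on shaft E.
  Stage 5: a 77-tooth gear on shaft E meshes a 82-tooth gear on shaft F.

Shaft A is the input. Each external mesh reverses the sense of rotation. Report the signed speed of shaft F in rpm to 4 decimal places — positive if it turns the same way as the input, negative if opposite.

-45.1100 rpm (opposite to input, |ω| = 45.1100 rpm)

Stage 1 [59T→59T]: ω = 1605.0000×59/59 = 1605.0000 rpm, dir flips to −; running = −1605.0000
Stage 2 [59T→88T]: ω = 1605.0000×59/88 = 1076.0795 rpm, dir flips to +; running = +1076.0795
Stage 3 [15T→60T]: ω = 1076.0795×15/60 = 269.0199 rpm, dir flips to −; running = −269.0199
Stage 4 [15T→84T]: ω = 269.0199×15/84 = 48.0393 rpm, dir flips to +; running = +48.0393
Stage 5 [77T→82T]: ω = 48.0393×77/82 = 45.1100 rpm, dir flips to −; running = −45.1100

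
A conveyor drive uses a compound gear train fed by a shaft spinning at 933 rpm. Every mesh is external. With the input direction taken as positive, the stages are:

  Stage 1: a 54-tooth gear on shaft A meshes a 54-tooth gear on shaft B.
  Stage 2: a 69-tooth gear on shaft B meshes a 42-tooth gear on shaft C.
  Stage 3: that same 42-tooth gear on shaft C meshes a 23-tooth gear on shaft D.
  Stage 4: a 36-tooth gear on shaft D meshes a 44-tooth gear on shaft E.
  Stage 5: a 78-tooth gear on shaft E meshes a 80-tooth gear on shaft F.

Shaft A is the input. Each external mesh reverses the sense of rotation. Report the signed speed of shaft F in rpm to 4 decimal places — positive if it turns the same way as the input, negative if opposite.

Stage 1 [54T→54T]: ω = 933.0000×54/54 = 933.0000 rpm, dir flips to −; running = −933.0000
Stage 2 [69T→42T]: ω = 933.0000×69/42 = 1532.7857 rpm, dir flips to +; running = +1532.7857
Stage 3 [42T→23T]: ω = 1532.7857×42/23 = 2799.0000 rpm, dir flips to −; running = −2799.0000
Stage 4 [36T→44T]: ω = 2799.0000×36/44 = 2290.0909 rpm, dir flips to +; running = +2290.0909
Stage 5 [78T→80T]: ω = 2290.0909×78/80 = 2232.8386 rpm, dir flips to −; running = −2232.8386

-2232.8386 rpm (opposite to input, |ω| = 2232.8386 rpm)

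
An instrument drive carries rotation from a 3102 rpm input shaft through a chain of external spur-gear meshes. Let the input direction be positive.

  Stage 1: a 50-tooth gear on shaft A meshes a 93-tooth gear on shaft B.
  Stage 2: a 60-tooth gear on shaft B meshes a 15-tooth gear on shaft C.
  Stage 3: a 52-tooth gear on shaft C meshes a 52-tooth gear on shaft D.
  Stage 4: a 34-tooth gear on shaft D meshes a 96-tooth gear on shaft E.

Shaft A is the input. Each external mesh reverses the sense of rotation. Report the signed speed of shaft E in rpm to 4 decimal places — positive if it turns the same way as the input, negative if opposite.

Stage 1 [50T→93T]: ω = 3102.0000×50/93 = 1667.7419 rpm, dir flips to −; running = −1667.7419
Stage 2 [60T→15T]: ω = 1667.7419×60/15 = 6670.9677 rpm, dir flips to +; running = +6670.9677
Stage 3 [52T→52T]: ω = 6670.9677×52/52 = 6670.9677 rpm, dir flips to −; running = −6670.9677
Stage 4 [34T→96T]: ω = 6670.9677×34/96 = 2362.6344 rpm, dir flips to +; running = +2362.6344

+2362.6344 rpm (same as input, |ω| = 2362.6344 rpm)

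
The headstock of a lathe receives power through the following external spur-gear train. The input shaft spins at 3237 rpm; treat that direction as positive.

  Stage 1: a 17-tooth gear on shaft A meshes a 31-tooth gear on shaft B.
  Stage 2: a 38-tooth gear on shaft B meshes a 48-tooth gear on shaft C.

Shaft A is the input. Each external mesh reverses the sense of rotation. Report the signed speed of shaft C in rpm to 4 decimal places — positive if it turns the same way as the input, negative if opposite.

+1405.3105 rpm (same as input, |ω| = 1405.3105 rpm)

Stage 1 [17T→31T]: ω = 3237.0000×17/31 = 1775.1290 rpm, dir flips to −; running = −1775.1290
Stage 2 [38T→48T]: ω = 1775.1290×38/48 = 1405.3105 rpm, dir flips to +; running = +1405.3105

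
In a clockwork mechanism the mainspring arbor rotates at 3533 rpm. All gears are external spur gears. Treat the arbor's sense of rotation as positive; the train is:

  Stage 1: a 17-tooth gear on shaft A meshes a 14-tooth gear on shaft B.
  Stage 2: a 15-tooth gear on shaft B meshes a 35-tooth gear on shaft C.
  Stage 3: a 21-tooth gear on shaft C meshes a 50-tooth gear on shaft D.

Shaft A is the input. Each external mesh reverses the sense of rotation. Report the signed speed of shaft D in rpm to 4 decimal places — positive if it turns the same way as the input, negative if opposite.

-772.2129 rpm (opposite to input, |ω| = 772.2129 rpm)

Stage 1 [17T→14T]: ω = 3533.0000×17/14 = 4290.0714 rpm, dir flips to −; running = −4290.0714
Stage 2 [15T→35T]: ω = 4290.0714×15/35 = 1838.6020 rpm, dir flips to +; running = +1838.6020
Stage 3 [21T→50T]: ω = 1838.6020×21/50 = 772.2129 rpm, dir flips to −; running = −772.2129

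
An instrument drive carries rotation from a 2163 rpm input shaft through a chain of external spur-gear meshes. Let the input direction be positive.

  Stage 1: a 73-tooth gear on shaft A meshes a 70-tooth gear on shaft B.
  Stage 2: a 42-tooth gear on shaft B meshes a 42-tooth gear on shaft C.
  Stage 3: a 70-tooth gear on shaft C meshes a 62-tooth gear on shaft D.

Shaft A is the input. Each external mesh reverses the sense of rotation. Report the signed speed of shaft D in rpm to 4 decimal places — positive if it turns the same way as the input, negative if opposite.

Stage 1 [73T→70T]: ω = 2163.0000×73/70 = 2255.7000 rpm, dir flips to −; running = −2255.7000
Stage 2 [42T→42T]: ω = 2255.7000×42/42 = 2255.7000 rpm, dir flips to +; running = +2255.7000
Stage 3 [70T→62T]: ω = 2255.7000×70/62 = 2546.7581 rpm, dir flips to −; running = −2546.7581

-2546.7581 rpm (opposite to input, |ω| = 2546.7581 rpm)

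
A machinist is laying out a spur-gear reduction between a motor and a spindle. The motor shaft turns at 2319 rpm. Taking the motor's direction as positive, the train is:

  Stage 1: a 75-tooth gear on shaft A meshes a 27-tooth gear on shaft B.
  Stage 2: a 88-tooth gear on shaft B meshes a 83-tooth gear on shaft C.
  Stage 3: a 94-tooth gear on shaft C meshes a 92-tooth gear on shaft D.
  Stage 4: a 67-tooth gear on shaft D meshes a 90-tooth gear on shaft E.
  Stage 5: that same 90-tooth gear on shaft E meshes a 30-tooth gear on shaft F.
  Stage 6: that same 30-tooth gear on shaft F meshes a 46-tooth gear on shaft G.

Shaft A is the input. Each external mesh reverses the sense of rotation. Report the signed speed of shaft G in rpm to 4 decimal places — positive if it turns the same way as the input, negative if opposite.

Stage 1 [75T→27T]: ω = 2319.0000×75/27 = 6441.6667 rpm, dir flips to −; running = −6441.6667
Stage 2 [88T→83T]: ω = 6441.6667×88/83 = 6829.7189 rpm, dir flips to +; running = +6829.7189
Stage 3 [94T→92T]: ω = 6829.7189×94/92 = 6978.1910 rpm, dir flips to −; running = −6978.1910
Stage 4 [67T→90T]: ω = 6978.1910×67/90 = 5194.8755 rpm, dir flips to +; running = +5194.8755
Stage 5 [90T→30T]: ω = 5194.8755×90/30 = 15584.6266 rpm, dir flips to −; running = −15584.6266
Stage 6 [30T→46T]: ω = 15584.6266×30/46 = 10163.8869 rpm, dir flips to +; running = +10163.8869

+10163.8869 rpm (same as input, |ω| = 10163.8869 rpm)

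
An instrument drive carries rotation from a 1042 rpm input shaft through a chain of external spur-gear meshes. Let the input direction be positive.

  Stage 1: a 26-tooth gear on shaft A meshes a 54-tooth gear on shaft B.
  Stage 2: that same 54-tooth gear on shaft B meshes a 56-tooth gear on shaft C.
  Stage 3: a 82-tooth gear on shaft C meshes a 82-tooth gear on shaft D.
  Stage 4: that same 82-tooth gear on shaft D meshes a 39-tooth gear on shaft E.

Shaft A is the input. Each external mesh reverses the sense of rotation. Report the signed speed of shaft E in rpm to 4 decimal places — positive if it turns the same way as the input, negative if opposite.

+1017.1905 rpm (same as input, |ω| = 1017.1905 rpm)

Stage 1 [26T→54T]: ω = 1042.0000×26/54 = 501.7037 rpm, dir flips to −; running = −501.7037
Stage 2 [54T→56T]: ω = 501.7037×54/56 = 483.7857 rpm, dir flips to +; running = +483.7857
Stage 3 [82T→82T]: ω = 483.7857×82/82 = 483.7857 rpm, dir flips to −; running = −483.7857
Stage 4 [82T→39T]: ω = 483.7857×82/39 = 1017.1905 rpm, dir flips to +; running = +1017.1905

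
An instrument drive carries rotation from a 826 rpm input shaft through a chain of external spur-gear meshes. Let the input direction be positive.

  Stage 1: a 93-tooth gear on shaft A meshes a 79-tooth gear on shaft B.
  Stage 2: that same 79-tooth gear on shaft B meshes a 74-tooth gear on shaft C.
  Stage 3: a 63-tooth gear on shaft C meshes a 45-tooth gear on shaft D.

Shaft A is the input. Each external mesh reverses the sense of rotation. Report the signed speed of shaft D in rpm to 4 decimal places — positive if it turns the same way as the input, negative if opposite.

-1453.3135 rpm (opposite to input, |ω| = 1453.3135 rpm)

Stage 1 [93T→79T]: ω = 826.0000×93/79 = 972.3797 rpm, dir flips to −; running = −972.3797
Stage 2 [79T→74T]: ω = 972.3797×79/74 = 1038.0811 rpm, dir flips to +; running = +1038.0811
Stage 3 [63T→45T]: ω = 1038.0811×63/45 = 1453.3135 rpm, dir flips to −; running = −1453.3135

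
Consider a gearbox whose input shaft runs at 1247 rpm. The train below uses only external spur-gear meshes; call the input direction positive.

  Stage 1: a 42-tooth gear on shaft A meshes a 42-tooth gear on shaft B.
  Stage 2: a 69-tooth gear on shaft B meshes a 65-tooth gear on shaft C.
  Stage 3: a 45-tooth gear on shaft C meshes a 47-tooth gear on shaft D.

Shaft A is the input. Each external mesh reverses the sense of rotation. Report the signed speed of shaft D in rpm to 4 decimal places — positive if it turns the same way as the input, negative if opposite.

-1267.4092 rpm (opposite to input, |ω| = 1267.4092 rpm)

Stage 1 [42T→42T]: ω = 1247.0000×42/42 = 1247.0000 rpm, dir flips to −; running = −1247.0000
Stage 2 [69T→65T]: ω = 1247.0000×69/65 = 1323.7385 rpm, dir flips to +; running = +1323.7385
Stage 3 [45T→47T]: ω = 1323.7385×45/47 = 1267.4092 rpm, dir flips to −; running = −1267.4092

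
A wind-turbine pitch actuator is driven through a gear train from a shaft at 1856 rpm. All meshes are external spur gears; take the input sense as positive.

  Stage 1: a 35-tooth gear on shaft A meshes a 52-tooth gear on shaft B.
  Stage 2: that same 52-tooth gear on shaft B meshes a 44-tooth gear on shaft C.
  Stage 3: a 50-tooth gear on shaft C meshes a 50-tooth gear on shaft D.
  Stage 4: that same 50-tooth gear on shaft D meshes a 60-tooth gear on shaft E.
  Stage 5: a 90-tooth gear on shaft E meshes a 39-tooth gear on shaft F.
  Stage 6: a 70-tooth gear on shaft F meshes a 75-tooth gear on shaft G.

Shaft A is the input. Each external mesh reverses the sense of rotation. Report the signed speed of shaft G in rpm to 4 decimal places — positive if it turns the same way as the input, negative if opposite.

Stage 1 [35T→52T]: ω = 1856.0000×35/52 = 1249.2308 rpm, dir flips to −; running = −1249.2308
Stage 2 [52T→44T]: ω = 1249.2308×52/44 = 1476.3636 rpm, dir flips to +; running = +1476.3636
Stage 3 [50T→50T]: ω = 1476.3636×50/50 = 1476.3636 rpm, dir flips to −; running = −1476.3636
Stage 4 [50T→60T]: ω = 1476.3636×50/60 = 1230.3030 rpm, dir flips to +; running = +1230.3030
Stage 5 [90T→39T]: ω = 1230.3030×90/39 = 2839.1608 rpm, dir flips to −; running = −2839.1608
Stage 6 [70T→75T]: ω = 2839.1608×70/75 = 2649.8834 rpm, dir flips to +; running = +2649.8834

+2649.8834 rpm (same as input, |ω| = 2649.8834 rpm)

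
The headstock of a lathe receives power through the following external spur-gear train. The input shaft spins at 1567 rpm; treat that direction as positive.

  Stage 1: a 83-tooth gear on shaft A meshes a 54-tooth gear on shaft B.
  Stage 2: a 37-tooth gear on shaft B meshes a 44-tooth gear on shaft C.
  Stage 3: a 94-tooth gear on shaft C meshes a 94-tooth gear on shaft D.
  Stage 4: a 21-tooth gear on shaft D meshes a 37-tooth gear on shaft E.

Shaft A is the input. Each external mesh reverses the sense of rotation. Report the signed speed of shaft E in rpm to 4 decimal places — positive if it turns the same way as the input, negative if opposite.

+1149.5290 rpm (same as input, |ω| = 1149.5290 rpm)

Stage 1 [83T→54T]: ω = 1567.0000×83/54 = 2408.5370 rpm, dir flips to −; running = −2408.5370
Stage 2 [37T→44T]: ω = 2408.5370×37/44 = 2025.3607 rpm, dir flips to +; running = +2025.3607
Stage 3 [94T→94T]: ω = 2025.3607×94/94 = 2025.3607 rpm, dir flips to −; running = −2025.3607
Stage 4 [21T→37T]: ω = 2025.3607×21/37 = 1149.5290 rpm, dir flips to +; running = +1149.5290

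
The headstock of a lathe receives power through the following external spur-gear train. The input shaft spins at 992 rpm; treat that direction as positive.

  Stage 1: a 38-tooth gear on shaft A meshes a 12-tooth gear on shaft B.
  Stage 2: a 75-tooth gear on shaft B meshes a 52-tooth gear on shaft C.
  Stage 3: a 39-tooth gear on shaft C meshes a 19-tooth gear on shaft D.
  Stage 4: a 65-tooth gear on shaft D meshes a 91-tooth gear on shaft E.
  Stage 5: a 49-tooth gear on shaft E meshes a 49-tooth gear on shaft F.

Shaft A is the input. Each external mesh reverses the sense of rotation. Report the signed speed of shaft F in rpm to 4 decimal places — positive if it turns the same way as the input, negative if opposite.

Stage 1 [38T→12T]: ω = 992.0000×38/12 = 3141.3333 rpm, dir flips to −; running = −3141.3333
Stage 2 [75T→52T]: ω = 3141.3333×75/52 = 4530.7692 rpm, dir flips to +; running = +4530.7692
Stage 3 [39T→19T]: ω = 4530.7692×39/19 = 9300.0000 rpm, dir flips to −; running = −9300.0000
Stage 4 [65T→91T]: ω = 9300.0000×65/91 = 6642.8571 rpm, dir flips to +; running = +6642.8571
Stage 5 [49T→49T]: ω = 6642.8571×49/49 = 6642.8571 rpm, dir flips to −; running = −6642.8571

-6642.8571 rpm (opposite to input, |ω| = 6642.8571 rpm)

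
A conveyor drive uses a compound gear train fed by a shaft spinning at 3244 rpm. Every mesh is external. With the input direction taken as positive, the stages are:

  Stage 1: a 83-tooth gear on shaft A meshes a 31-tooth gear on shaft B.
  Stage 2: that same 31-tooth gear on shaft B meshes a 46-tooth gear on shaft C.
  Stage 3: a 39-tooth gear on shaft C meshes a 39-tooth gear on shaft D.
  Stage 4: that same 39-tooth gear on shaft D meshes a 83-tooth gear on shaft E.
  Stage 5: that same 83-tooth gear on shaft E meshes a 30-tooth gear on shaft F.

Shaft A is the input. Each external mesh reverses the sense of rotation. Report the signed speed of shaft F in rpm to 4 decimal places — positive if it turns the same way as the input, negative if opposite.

-7609.2957 rpm (opposite to input, |ω| = 7609.2957 rpm)

Stage 1 [83T→31T]: ω = 3244.0000×83/31 = 8685.5484 rpm, dir flips to −; running = −8685.5484
Stage 2 [31T→46T]: ω = 8685.5484×31/46 = 5853.3043 rpm, dir flips to +; running = +5853.3043
Stage 3 [39T→39T]: ω = 5853.3043×39/39 = 5853.3043 rpm, dir flips to −; running = −5853.3043
Stage 4 [39T→83T]: ω = 5853.3043×39/83 = 2750.3478 rpm, dir flips to +; running = +2750.3478
Stage 5 [83T→30T]: ω = 2750.3478×83/30 = 7609.2957 rpm, dir flips to −; running = −7609.2957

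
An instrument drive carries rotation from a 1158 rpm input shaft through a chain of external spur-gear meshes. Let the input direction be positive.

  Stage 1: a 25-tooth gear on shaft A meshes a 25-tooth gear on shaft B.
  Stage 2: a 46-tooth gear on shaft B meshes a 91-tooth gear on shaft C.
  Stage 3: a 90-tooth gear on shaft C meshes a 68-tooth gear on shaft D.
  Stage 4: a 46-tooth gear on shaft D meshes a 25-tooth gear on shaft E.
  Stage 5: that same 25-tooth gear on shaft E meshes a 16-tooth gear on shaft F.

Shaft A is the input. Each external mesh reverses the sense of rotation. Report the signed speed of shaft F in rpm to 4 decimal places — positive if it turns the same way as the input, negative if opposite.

-2227.3909 rpm (opposite to input, |ω| = 2227.3909 rpm)

Stage 1 [25T→25T]: ω = 1158.0000×25/25 = 1158.0000 rpm, dir flips to −; running = −1158.0000
Stage 2 [46T→91T]: ω = 1158.0000×46/91 = 585.3626 rpm, dir flips to +; running = +585.3626
Stage 3 [90T→68T]: ω = 585.3626×90/68 = 774.7447 rpm, dir flips to −; running = −774.7447
Stage 4 [46T→25T]: ω = 774.7447×46/25 = 1425.5302 rpm, dir flips to +; running = +1425.5302
Stage 5 [25T→16T]: ω = 1425.5302×25/16 = 2227.3909 rpm, dir flips to −; running = −2227.3909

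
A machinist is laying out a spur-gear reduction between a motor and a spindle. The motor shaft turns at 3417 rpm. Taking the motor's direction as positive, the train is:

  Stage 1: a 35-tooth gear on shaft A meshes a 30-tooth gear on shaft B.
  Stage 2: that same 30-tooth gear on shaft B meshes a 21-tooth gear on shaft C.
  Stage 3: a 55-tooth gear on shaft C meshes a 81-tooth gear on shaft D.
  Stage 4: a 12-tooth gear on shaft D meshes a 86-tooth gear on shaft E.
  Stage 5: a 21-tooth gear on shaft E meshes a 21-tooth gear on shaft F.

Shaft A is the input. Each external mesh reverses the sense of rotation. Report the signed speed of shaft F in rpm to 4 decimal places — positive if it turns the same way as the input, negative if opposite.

Stage 1 [35T→30T]: ω = 3417.0000×35/30 = 3986.5000 rpm, dir flips to −; running = −3986.5000
Stage 2 [30T→21T]: ω = 3986.5000×30/21 = 5695.0000 rpm, dir flips to +; running = +5695.0000
Stage 3 [55T→81T]: ω = 5695.0000×55/81 = 3866.9753 rpm, dir flips to −; running = −3866.9753
Stage 4 [12T→86T]: ω = 3866.9753×12/86 = 539.5780 rpm, dir flips to +; running = +539.5780
Stage 5 [21T→21T]: ω = 539.5780×21/21 = 539.5780 rpm, dir flips to −; running = −539.5780

-539.5780 rpm (opposite to input, |ω| = 539.5780 rpm)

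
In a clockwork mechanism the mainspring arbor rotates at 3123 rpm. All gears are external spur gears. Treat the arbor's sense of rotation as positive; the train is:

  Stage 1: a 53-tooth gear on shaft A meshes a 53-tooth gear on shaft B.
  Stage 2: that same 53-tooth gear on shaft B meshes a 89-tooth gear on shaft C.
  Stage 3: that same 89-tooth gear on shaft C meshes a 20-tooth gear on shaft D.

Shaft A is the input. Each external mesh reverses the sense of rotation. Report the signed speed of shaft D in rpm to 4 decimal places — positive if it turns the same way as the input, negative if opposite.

Stage 1 [53T→53T]: ω = 3123.0000×53/53 = 3123.0000 rpm, dir flips to −; running = −3123.0000
Stage 2 [53T→89T]: ω = 3123.0000×53/89 = 1859.7640 rpm, dir flips to +; running = +1859.7640
Stage 3 [89T→20T]: ω = 1859.7640×89/20 = 8275.9500 rpm, dir flips to −; running = −8275.9500

-8275.9500 rpm (opposite to input, |ω| = 8275.9500 rpm)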